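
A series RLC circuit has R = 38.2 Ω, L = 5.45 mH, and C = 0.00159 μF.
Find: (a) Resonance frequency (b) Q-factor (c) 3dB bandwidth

Step 1 — Resonance: ω₀ = 1/√(LC) = 1/√(0.00545·1.59e-09) = 3.397e+05 rad/s.
Step 2 — f₀ = ω₀/(2π) = 5.407e+04 Hz.
Step 3 — Series Q: Q = ω₀L/R = 3.397e+05·0.00545/38.2 = 48.47.
Step 4 — Bandwidth: Δω = ω₀/Q = 7009 rad/s; BW = Δω/(2π) = 1116 Hz.

(a) f₀ = 5.407e+04 Hz  (b) Q = 48.47  (c) BW = 1116 Hz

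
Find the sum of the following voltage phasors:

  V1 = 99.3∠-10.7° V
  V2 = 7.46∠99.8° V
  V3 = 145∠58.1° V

Step 1 — Convert each phasor to rectangular form:
  V1 = 99.3·(cos(-10.7°) + j·sin(-10.7°)) = 97.57 - j18.44 V
  V2 = 7.46·(cos(99.8°) + j·sin(99.8°)) = -1.27 + j7.351 V
  V3 = 145·(cos(58.1°) + j·sin(58.1°)) = 76.62 + j123.1 V
Step 2 — Sum components: V_total = 172.9 + j112 V.
Step 3 — Convert to polar: |V_total| = 206 V, ∠V_total = 32.9°.

V_total = 206∠32.9° V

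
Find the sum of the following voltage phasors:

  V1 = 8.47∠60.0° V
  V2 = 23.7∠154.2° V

Step 1 — Convert each phasor to rectangular form:
  V1 = 8.47·(cos(60.0°) + j·sin(60.0°)) = 4.235 + j7.335 V
  V2 = 23.7·(cos(154.2°) + j·sin(154.2°)) = -21.34 + j10.31 V
Step 2 — Sum components: V_total = -17.1 + j17.65 V.
Step 3 — Convert to polar: |V_total| = 24.58 V, ∠V_total = 134.1°.

V_total = 24.58∠134.1° V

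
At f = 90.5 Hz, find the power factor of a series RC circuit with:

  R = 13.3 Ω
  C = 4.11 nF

Step 1 — Angular frequency: ω = 2π·f = 2π·90.5 = 568.6 rad/s.
Step 2 — Component impedances:
  R: Z = R = 13.3 Ω
  C: Z = 1/(jωC) = -j/(ω·C) = 0 - j4.279e+05 Ω
Step 3 — Series combination: Z_total = R + C = 13.3 - j4.279e+05 Ω = 4.279e+05∠-90.0° Ω.
Step 4 — Power factor: PF = cos(φ) = Re(Z)/|Z| = 13.3/4.279e+05 = 3.108e-05.
Step 5 — Type: Im(Z) = -4.279e+05 ⇒ leading (phase φ = -90.0°).

PF = 3.108e-05 (leading, φ = -90.0°)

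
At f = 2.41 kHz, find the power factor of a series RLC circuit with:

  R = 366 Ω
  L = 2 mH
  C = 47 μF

Step 1 — Angular frequency: ω = 2π·f = 2π·2410 = 1.514e+04 rad/s.
Step 2 — Component impedances:
  R: Z = R = 366 Ω
  L: Z = jωL = j·1.514e+04·0.002 = 0 + j30.28 Ω
  C: Z = 1/(jωC) = -j/(ω·C) = 0 - j1.405 Ω
Step 3 — Series combination: Z_total = R + L + C = 366 + j28.88 Ω = 367.1∠4.5° Ω.
Step 4 — Power factor: PF = cos(φ) = Re(Z)/|Z| = 366/367.14 = 0.9969.
Step 5 — Type: Im(Z) = 28.88 ⇒ lagging (phase φ = 4.5°).

PF = 0.9969 (lagging, φ = 4.5°)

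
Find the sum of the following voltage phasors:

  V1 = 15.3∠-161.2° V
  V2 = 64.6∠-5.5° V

Step 1 — Convert each phasor to rectangular form:
  V1 = 15.3·(cos(-161.2°) + j·sin(-161.2°)) = -14.48 - j4.931 V
  V2 = 64.6·(cos(-5.5°) + j·sin(-5.5°)) = 64.3 - j6.192 V
Step 2 — Sum components: V_total = 49.82 - j11.12 V.
Step 3 — Convert to polar: |V_total| = 51.05 V, ∠V_total = -12.6°.

V_total = 51.05∠-12.6° V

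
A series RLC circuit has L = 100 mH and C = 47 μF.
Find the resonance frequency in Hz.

Step 1 — Resonance condition Im(Z)=0 gives ω₀ = 1/√(LC).
Step 2 — ω₀ = 1/√(0.1·4.7e-05) = 461.3 rad/s.
Step 3 — f₀ = ω₀/(2π) = 73.41 Hz.

f₀ = 73.41 Hz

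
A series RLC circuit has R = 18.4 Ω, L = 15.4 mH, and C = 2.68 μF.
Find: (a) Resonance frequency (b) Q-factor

Step 1 — Resonance condition Im(Z)=0 gives ω₀ = 1/√(LC).
Step 2 — ω₀ = 1/√(0.0154·2.68e-06) = 4922 rad/s.
Step 3 — f₀ = ω₀/(2π) = 783.4 Hz.
Step 4 — Series Q: Q = ω₀L/R = 4922·0.0154/18.4 = 4.12.

(a) f₀ = 783.4 Hz  (b) Q = 4.12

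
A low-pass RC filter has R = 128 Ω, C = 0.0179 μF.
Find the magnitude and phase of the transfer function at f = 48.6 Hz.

Step 1 — Angular frequency: ω = 2π·48.6 = 305.4 rad/s.
Step 2 — Transfer function: H(jω) = 1/(1 + jωRC).
Step 3 — Denominator: 1 + jωRC = 1 + j·305.4·128·1.79e-08 = 1 + j0.0006996.
Step 4 — H = 1 - j0.0006996.
Step 5 — Magnitude: |H| = 1 (-0.0 dB); phase: φ = -0.0°.

|H| = 1 (-0.0 dB), φ = -0.0°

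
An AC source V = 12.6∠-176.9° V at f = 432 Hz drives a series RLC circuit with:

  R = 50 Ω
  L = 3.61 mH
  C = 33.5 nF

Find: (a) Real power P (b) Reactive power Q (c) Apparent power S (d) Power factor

Step 1 — Angular frequency: ω = 2π·f = 2π·432 = 2714 rad/s.
Step 2 — Component impedances:
  R: Z = R = 50 Ω
  L: Z = jωL = j·2714·0.00361 = 0 + j9.799 Ω
  C: Z = 1/(jωC) = -j/(ω·C) = 0 - j1.1e+04 Ω
Step 3 — Series combination: Z_total = R + L + C = 50 - j1.099e+04 Ω = 1.099e+04∠-89.7° Ω.
Step 4 — Source phasor: V = 12.6∠-176.9° V = -12.58 - j0.6814 V.
Step 5 — Current: I = V / Z = 5.68e-05 - j0.001145 A = 0.001147∠-87.2° A.
Step 6 — Complex power: S = V·I* = 6.575e-05 - j0.01445 VA.
Step 7 — Real power: P = Re(S) = 6.575e-05 W.
Step 8 — Reactive power: Q = Im(S) = -0.01445 VAR.
Step 9 — Apparent power: |S| = 0.01445 VA.
Step 10 — Power factor: PF = P/|S| = 0.004551 (leading).

(a) P = 6.575e-05 W  (b) Q = -0.01445 VAR  (c) S = 0.01445 VA  (d) PF = 0.004551 (leading)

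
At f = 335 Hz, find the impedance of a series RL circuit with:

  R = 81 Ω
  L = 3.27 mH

Step 1 — Angular frequency: ω = 2π·f = 2π·335 = 2105 rad/s.
Step 2 — Component impedances:
  R: Z = R = 81 Ω
  L: Z = jωL = j·2105·0.00327 = 0 + j6.883 Ω
Step 3 — Series combination: Z_total = R + L = 81 + j6.883 Ω = 81.29∠4.9° Ω.

Z = 81 + j6.883 Ω = 81.29∠4.9° Ω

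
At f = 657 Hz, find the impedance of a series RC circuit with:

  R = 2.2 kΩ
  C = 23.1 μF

Step 1 — Angular frequency: ω = 2π·f = 2π·657 = 4128 rad/s.
Step 2 — Component impedances:
  R: Z = R = 2200 Ω
  C: Z = 1/(jωC) = -j/(ω·C) = 0 - j10.49 Ω
Step 3 — Series combination: Z_total = R + C = 2200 - j10.49 Ω = 2200∠-0.3° Ω.

Z = 2200 - j10.49 Ω = 2200∠-0.3° Ω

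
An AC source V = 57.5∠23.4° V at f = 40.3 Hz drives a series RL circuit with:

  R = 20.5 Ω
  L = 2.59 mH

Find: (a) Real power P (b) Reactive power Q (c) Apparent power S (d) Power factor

Step 1 — Angular frequency: ω = 2π·f = 2π·40.3 = 253.2 rad/s.
Step 2 — Component impedances:
  R: Z = R = 20.5 Ω
  L: Z = jωL = j·253.2·0.00259 = 0 + j0.6558 Ω
Step 3 — Series combination: Z_total = R + L = 20.5 + j0.6558 Ω = 20.51∠1.8° Ω.
Step 4 — Source phasor: V = 57.5∠23.4° V = 52.77 + j22.84 V.
Step 5 — Current: I = V / Z = 2.607 + j1.031 A = 2.803∠21.6° A.
Step 6 — Complex power: S = V·I* = 161.1 + j5.154 VA.
Step 7 — Real power: P = Re(S) = 161.1 W.
Step 8 — Reactive power: Q = Im(S) = 5.154 VAR.
Step 9 — Apparent power: |S| = 161.2 VA.
Step 10 — Power factor: PF = P/|S| = 0.9995 (lagging).

(a) P = 161.1 W  (b) Q = 5.154 VAR  (c) S = 161.2 VA  (d) PF = 0.9995 (lagging)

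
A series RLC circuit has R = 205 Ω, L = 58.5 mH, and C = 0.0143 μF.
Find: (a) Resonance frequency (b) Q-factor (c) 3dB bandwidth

Step 1 — Resonance: ω₀ = 1/√(LC) = 1/√(0.0585·1.43e-08) = 3.457e+04 rad/s.
Step 2 — f₀ = ω₀/(2π) = 5503 Hz.
Step 3 — Series Q: Q = ω₀L/R = 3.457e+04·0.0585/205 = 9.866.
Step 4 — Bandwidth: Δω = ω₀/Q = 3504 rad/s; BW = Δω/(2π) = 557.7 Hz.

(a) f₀ = 5503 Hz  (b) Q = 9.866  (c) BW = 557.7 Hz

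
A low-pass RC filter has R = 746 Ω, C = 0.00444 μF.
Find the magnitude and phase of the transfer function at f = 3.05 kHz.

Step 1 — Angular frequency: ω = 2π·3050 = 1.916e+04 rad/s.
Step 2 — Transfer function: H(jω) = 1/(1 + jωRC).
Step 3 — Denominator: 1 + jωRC = 1 + j·1.916e+04·746·4.44e-09 = 1 + j0.06347.
Step 4 — H = 0.996 - j0.06322.
Step 5 — Magnitude: |H| = 0.998 (-0.0 dB); phase: φ = -3.6°.

|H| = 0.998 (-0.0 dB), φ = -3.6°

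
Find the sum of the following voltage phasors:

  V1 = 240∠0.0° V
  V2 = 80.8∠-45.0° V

Step 1 — Convert each phasor to rectangular form:
  V1 = 240·(cos(0.0°) + j·sin(0.0°)) = 240 V
  V2 = 80.8·(cos(-45.0°) + j·sin(-45.0°)) = 57.13 - j57.13 V
Step 2 — Sum components: V_total = 297.1 - j57.13 V.
Step 3 — Convert to polar: |V_total| = 302.6 V, ∠V_total = -10.9°.

V_total = 302.6∠-10.9° V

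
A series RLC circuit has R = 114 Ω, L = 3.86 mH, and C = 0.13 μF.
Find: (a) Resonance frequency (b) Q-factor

Step 1 — Resonance condition Im(Z)=0 gives ω₀ = 1/√(LC).
Step 2 — ω₀ = 1/√(0.00386·1.3e-07) = 4.464e+04 rad/s.
Step 3 — f₀ = ω₀/(2π) = 7105 Hz.
Step 4 — Series Q: Q = ω₀L/R = 4.464e+04·0.00386/114 = 1.512.

(a) f₀ = 7105 Hz  (b) Q = 1.512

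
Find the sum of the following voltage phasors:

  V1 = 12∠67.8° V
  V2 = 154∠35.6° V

Step 1 — Convert each phasor to rectangular form:
  V1 = 12·(cos(67.8°) + j·sin(67.8°)) = 4.534 + j11.11 V
  V2 = 154·(cos(35.6°) + j·sin(35.6°)) = 125.2 + j89.65 V
Step 2 — Sum components: V_total = 129.8 + j100.8 V.
Step 3 — Convert to polar: |V_total| = 164.3 V, ∠V_total = 37.8°.

V_total = 164.3∠37.8° V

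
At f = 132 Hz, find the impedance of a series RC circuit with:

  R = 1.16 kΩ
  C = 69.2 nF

Step 1 — Angular frequency: ω = 2π·f = 2π·132 = 829.4 rad/s.
Step 2 — Component impedances:
  R: Z = R = 1160 Ω
  C: Z = 1/(jωC) = -j/(ω·C) = 0 - j1.742e+04 Ω
Step 3 — Series combination: Z_total = R + C = 1160 - j1.742e+04 Ω = 1.746e+04∠-86.2° Ω.

Z = 1160 - j1.742e+04 Ω = 1.746e+04∠-86.2° Ω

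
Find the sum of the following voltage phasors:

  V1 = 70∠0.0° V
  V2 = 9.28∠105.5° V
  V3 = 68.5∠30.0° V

Step 1 — Convert each phasor to rectangular form:
  V1 = 70·(cos(0.0°) + j·sin(0.0°)) = 70 V
  V2 = 9.28·(cos(105.5°) + j·sin(105.5°)) = -2.48 + j8.942 V
  V3 = 68.5·(cos(30.0°) + j·sin(30.0°)) = 59.32 + j34.25 V
Step 2 — Sum components: V_total = 126.8 + j43.19 V.
Step 3 — Convert to polar: |V_total| = 134 V, ∠V_total = 18.8°.

V_total = 134∠18.8° V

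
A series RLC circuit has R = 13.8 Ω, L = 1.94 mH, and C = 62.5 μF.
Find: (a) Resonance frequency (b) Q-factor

Step 1 — Resonance condition Im(Z)=0 gives ω₀ = 1/√(LC).
Step 2 — ω₀ = 1/√(0.00194·6.25e-05) = 2872 rad/s.
Step 3 — f₀ = ω₀/(2π) = 457.1 Hz.
Step 4 — Series Q: Q = ω₀L/R = 2872·0.00194/13.8 = 0.4037.

(a) f₀ = 457.1 Hz  (b) Q = 0.4037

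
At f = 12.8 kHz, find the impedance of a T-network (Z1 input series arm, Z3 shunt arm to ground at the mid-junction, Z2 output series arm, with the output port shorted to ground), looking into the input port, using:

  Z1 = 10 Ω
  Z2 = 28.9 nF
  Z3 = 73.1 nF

Step 1 — Angular frequency: ω = 2π·f = 2π·1.28e+04 = 8.042e+04 rad/s.
Step 2 — Component impedances:
  Z1: Z = R = 10 Ω
  Z2: Z = 1/(jωC) = -j/(ω·C) = 0 - j430.2 Ω
  Z3: Z = 1/(jωC) = -j/(ω·C) = 0 - j170.1 Ω
Step 3 — With the output port shorted to ground, the output series arm Z2 runs from the junction to ground; the shunt arm Z3 also runs from the junction to ground. They appear in parallel: Z3 || Z2 = 0 - j121.9 Ω.
Step 4 — Series with input arm Z1: Z_in = Z1 + (Z3 || Z2) = 10 - j121.9 Ω = 122.3∠-85.3° Ω.

Z = 10 - j121.9 Ω = 122.3∠-85.3° Ω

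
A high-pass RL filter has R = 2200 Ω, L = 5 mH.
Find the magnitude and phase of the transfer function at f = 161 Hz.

Step 1 — Angular frequency: ω = 2π·161 = 1012 rad/s.
Step 2 — Transfer function: H(jω) = jωL/(R + jωL).
Step 3 — Numerator jωL = j·5.058; denominator R + jωL = 2200 + j5.058.
Step 4 — H = 5.286e-06 + j0.002299.
Step 5 — Magnitude: |H| = 0.002299 (-52.8 dB); phase: φ = 89.9°.

|H| = 0.002299 (-52.8 dB), φ = 89.9°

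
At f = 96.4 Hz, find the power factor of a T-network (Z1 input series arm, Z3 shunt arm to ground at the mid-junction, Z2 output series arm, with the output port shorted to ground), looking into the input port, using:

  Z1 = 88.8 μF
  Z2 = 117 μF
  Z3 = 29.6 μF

Step 1 — Angular frequency: ω = 2π·f = 2π·96.4 = 605.7 rad/s.
Step 2 — Component impedances:
  Z1: Z = 1/(jωC) = -j/(ω·C) = 0 - j18.59 Ω
  Z2: Z = 1/(jωC) = -j/(ω·C) = 0 - j14.11 Ω
  Z3: Z = 1/(jωC) = -j/(ω·C) = 0 - j55.78 Ω
Step 3 — With the output port shorted to ground, the output series arm Z2 runs from the junction to ground; the shunt arm Z3 also runs from the junction to ground. They appear in parallel: Z3 || Z2 = 0 - j11.26 Ω.
Step 4 — Series with input arm Z1: Z_in = Z1 + (Z3 || Z2) = 0 - j29.85 Ω = 29.85∠-90.0° Ω.
Step 5 — Power factor: PF = cos(φ) = Re(Z)/|Z| = 0/29.85 = 0.
Step 6 — Type: Im(Z) = -29.85 ⇒ leading (phase φ = -90.0°).

PF = 0 (leading, φ = -90.0°)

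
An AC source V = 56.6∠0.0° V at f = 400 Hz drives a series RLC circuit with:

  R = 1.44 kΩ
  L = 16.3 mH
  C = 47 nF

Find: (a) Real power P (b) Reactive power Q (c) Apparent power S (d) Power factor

Step 1 — Angular frequency: ω = 2π·f = 2π·400 = 2513 rad/s.
Step 2 — Component impedances:
  R: Z = R = 1440 Ω
  L: Z = jωL = j·2513·0.0163 = 0 + j40.97 Ω
  C: Z = 1/(jωC) = -j/(ω·C) = 0 - j8466 Ω
Step 3 — Series combination: Z_total = R + L + C = 1440 - j8425 Ω = 8547∠-80.3° Ω.
Step 4 — Source phasor: V = 56.6∠0.0° V = 56.6 V.
Step 5 — Current: I = V / Z = 0.001116 + j0.006528 A = 0.006622∠80.3° A.
Step 6 — Complex power: S = V·I* = 0.06315 - j0.3695 VA.
Step 7 — Real power: P = Re(S) = 0.06315 W.
Step 8 — Reactive power: Q = Im(S) = -0.3695 VAR.
Step 9 — Apparent power: |S| = 0.3748 VA.
Step 10 — Power factor: PF = P/|S| = 0.1685 (leading).

(a) P = 0.06315 W  (b) Q = -0.3695 VAR  (c) S = 0.3748 VA  (d) PF = 0.1685 (leading)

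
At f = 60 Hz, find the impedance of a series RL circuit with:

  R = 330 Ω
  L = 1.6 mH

Step 1 — Angular frequency: ω = 2π·f = 2π·60 = 377 rad/s.
Step 2 — Component impedances:
  R: Z = R = 330 Ω
  L: Z = jωL = j·377·0.0016 = 0 + j0.6032 Ω
Step 3 — Series combination: Z_total = R + L = 330 + j0.6032 Ω = 330∠0.1° Ω.

Z = 330 + j0.6032 Ω = 330∠0.1° Ω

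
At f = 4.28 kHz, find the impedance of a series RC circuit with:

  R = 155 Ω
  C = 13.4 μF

Step 1 — Angular frequency: ω = 2π·f = 2π·4280 = 2.689e+04 rad/s.
Step 2 — Component impedances:
  R: Z = R = 155 Ω
  C: Z = 1/(jωC) = -j/(ω·C) = 0 - j2.775 Ω
Step 3 — Series combination: Z_total = R + C = 155 - j2.775 Ω = 155∠-1.0° Ω.

Z = 155 - j2.775 Ω = 155∠-1.0° Ω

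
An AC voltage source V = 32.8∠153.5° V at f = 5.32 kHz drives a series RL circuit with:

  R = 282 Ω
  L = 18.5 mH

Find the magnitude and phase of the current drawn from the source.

Step 1 — Angular frequency: ω = 2π·f = 2π·5320 = 3.343e+04 rad/s.
Step 2 — Component impedances:
  R: Z = R = 282 Ω
  L: Z = jωL = j·3.343e+04·0.0185 = 0 + j618.4 Ω
Step 3 — Series combination: Z_total = R + L = 282 + j618.4 Ω = 679.7∠65.5° Ω.
Step 4 — Source phasor: V = 32.8∠153.5° V = -29.35 + j14.64 V.
Step 5 — Ohm's law: I = V / Z_total = (-29.35 + j14.64) / (282 + j618.4) = 0.001672 + j0.04823 A.
Step 6 — Convert to polar: |I| = 0.04826 A, ∠I = 88.0°.

I = 0.04826∠88.0° A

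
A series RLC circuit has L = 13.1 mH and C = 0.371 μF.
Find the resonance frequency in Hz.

Step 1 — Resonance condition Im(Z)=0 gives ω₀ = 1/√(LC).
Step 2 — ω₀ = 1/√(0.0131·3.71e-07) = 1.434e+04 rad/s.
Step 3 — f₀ = ω₀/(2π) = 2283 Hz.

f₀ = 2283 Hz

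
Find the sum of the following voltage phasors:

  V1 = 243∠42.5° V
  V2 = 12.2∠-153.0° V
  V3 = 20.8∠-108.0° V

Step 1 — Convert each phasor to rectangular form:
  V1 = 243·(cos(42.5°) + j·sin(42.5°)) = 179.2 + j164.2 V
  V2 = 12.2·(cos(-153.0°) + j·sin(-153.0°)) = -10.87 - j5.539 V
  V3 = 20.8·(cos(-108.0°) + j·sin(-108.0°)) = -6.428 - j19.78 V
Step 2 — Sum components: V_total = 161.9 + j138.8 V.
Step 3 — Convert to polar: |V_total| = 213.3 V, ∠V_total = 40.6°.

V_total = 213.3∠40.6° V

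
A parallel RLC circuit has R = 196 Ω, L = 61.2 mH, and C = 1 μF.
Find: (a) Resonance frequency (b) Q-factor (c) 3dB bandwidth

Step 1 — Resonance: ω₀ = 1/√(LC) = 1/√(0.0612·1e-06) = 4042 rad/s.
Step 2 — f₀ = ω₀/(2π) = 643.3 Hz.
Step 3 — Parallel Q: Q = R/(ω₀L) = 196/(4042·0.0612) = 0.7923.
Step 4 — Bandwidth: Δω = ω₀/Q = 5102 rad/s; BW = Δω/(2π) = 812 Hz.

(a) f₀ = 643.3 Hz  (b) Q = 0.7923  (c) BW = 812 Hz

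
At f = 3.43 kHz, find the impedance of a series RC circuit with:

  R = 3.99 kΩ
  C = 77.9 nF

Step 1 — Angular frequency: ω = 2π·f = 2π·3430 = 2.155e+04 rad/s.
Step 2 — Component impedances:
  R: Z = R = 3990 Ω
  C: Z = 1/(jωC) = -j/(ω·C) = 0 - j595.6 Ω
Step 3 — Series combination: Z_total = R + C = 3990 - j595.6 Ω = 4034∠-8.5° Ω.

Z = 3990 - j595.6 Ω = 4034∠-8.5° Ω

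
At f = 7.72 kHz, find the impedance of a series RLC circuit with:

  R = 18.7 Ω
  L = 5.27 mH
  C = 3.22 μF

Step 1 — Angular frequency: ω = 2π·f = 2π·7720 = 4.851e+04 rad/s.
Step 2 — Component impedances:
  R: Z = R = 18.7 Ω
  L: Z = jωL = j·4.851e+04·0.00527 = 0 + j255.6 Ω
  C: Z = 1/(jωC) = -j/(ω·C) = 0 - j6.402 Ω
Step 3 — Series combination: Z_total = R + L + C = 18.7 + j249.2 Ω = 249.9∠85.7° Ω.

Z = 18.7 + j249.2 Ω = 249.9∠85.7° Ω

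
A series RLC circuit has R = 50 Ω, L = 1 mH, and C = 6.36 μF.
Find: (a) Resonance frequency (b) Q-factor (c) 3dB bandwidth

Step 1 — Resonance condition Im(Z)=0 gives ω₀ = 1/√(LC).
Step 2 — ω₀ = 1/√(0.001·6.36e-06) = 1.254e+04 rad/s.
Step 3 — f₀ = ω₀/(2π) = 1996 Hz.
Step 4 — Series Q: Q = ω₀L/R = 1.254e+04·0.001/50 = 0.2508.
Step 5 — 3dB bandwidth: Δω = ω₀/Q = 5e+04 rad/s; BW = Δω/(2π) = 7958 Hz.

(a) f₀ = 1996 Hz  (b) Q = 0.2508  (c) BW = 7958 Hz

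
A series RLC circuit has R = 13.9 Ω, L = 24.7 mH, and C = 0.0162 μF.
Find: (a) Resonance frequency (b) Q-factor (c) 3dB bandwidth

Step 1 — Resonance condition Im(Z)=0 gives ω₀ = 1/√(LC).
Step 2 — ω₀ = 1/√(0.0247·1.62e-08) = 4.999e+04 rad/s.
Step 3 — f₀ = ω₀/(2π) = 7956 Hz.
Step 4 — Series Q: Q = ω₀L/R = 4.999e+04·0.0247/13.9 = 88.83.
Step 5 — 3dB bandwidth: Δω = ω₀/Q = 562.8 rad/s; BW = Δω/(2π) = 89.56 Hz.

(a) f₀ = 7956 Hz  (b) Q = 88.83  (c) BW = 89.56 Hz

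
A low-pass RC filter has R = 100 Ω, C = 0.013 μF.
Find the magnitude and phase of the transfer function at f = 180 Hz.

Step 1 — Angular frequency: ω = 2π·180 = 1131 rad/s.
Step 2 — Transfer function: H(jω) = 1/(1 + jωRC).
Step 3 — Denominator: 1 + jωRC = 1 + j·1131·100·1.3e-08 = 1 + j0.00147.
Step 4 — H = 1 - j0.00147.
Step 5 — Magnitude: |H| = 1 (-0.0 dB); phase: φ = -0.1°.

|H| = 1 (-0.0 dB), φ = -0.1°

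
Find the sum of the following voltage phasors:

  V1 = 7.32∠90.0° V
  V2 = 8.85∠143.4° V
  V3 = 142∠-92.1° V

Step 1 — Convert each phasor to rectangular form:
  V1 = 7.32·(cos(90.0°) + j·sin(90.0°)) = 0 + j7.32 V
  V2 = 8.85·(cos(143.4°) + j·sin(143.4°)) = -7.105 + j5.277 V
  V3 = 142·(cos(-92.1°) + j·sin(-92.1°)) = -5.203 - j141.9 V
Step 2 — Sum components: V_total = -12.31 - j129.3 V.
Step 3 — Convert to polar: |V_total| = 129.9 V, ∠V_total = -95.4°.

V_total = 129.9∠-95.4° V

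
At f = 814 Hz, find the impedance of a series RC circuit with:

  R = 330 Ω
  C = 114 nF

Step 1 — Angular frequency: ω = 2π·f = 2π·814 = 5115 rad/s.
Step 2 — Component impedances:
  R: Z = R = 330 Ω
  C: Z = 1/(jωC) = -j/(ω·C) = 0 - j1715 Ω
Step 3 — Series combination: Z_total = R + C = 330 - j1715 Ω = 1747∠-79.1° Ω.

Z = 330 - j1715 Ω = 1747∠-79.1° Ω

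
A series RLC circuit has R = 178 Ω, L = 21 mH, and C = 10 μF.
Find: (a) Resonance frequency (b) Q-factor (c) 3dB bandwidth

Step 1 — Resonance: ω₀ = 1/√(LC) = 1/√(0.021·1e-05) = 2182 rad/s.
Step 2 — f₀ = ω₀/(2π) = 347.3 Hz.
Step 3 — Series Q: Q = ω₀L/R = 2182·0.021/178 = 0.2574.
Step 4 — Bandwidth: Δω = ω₀/Q = 8476 rad/s; BW = Δω/(2π) = 1349 Hz.

(a) f₀ = 347.3 Hz  (b) Q = 0.2574  (c) BW = 1349 Hz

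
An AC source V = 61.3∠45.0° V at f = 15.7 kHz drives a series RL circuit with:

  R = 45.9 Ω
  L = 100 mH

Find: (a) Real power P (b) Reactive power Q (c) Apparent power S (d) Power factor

Step 1 — Angular frequency: ω = 2π·f = 2π·1.57e+04 = 9.865e+04 rad/s.
Step 2 — Component impedances:
  R: Z = R = 45.9 Ω
  L: Z = jωL = j·9.865e+04·0.1 = 0 + j9865 Ω
Step 3 — Series combination: Z_total = R + L = 45.9 + j9865 Ω = 9865∠89.7° Ω.
Step 4 — Source phasor: V = 61.3∠45.0° V = 43.35 + j43.35 V.
Step 5 — Current: I = V / Z = 0.004414 - j0.004374 A = 0.006214∠-44.7° A.
Step 6 — Complex power: S = V·I* = 0.001772 + j0.3809 VA.
Step 7 — Real power: P = Re(S) = 0.001772 W.
Step 8 — Reactive power: Q = Im(S) = 0.3809 VAR.
Step 9 — Apparent power: |S| = 0.3809 VA.
Step 10 — Power factor: PF = P/|S| = 0.004653 (lagging).

(a) P = 0.001772 W  (b) Q = 0.3809 VAR  (c) S = 0.3809 VA  (d) PF = 0.004653 (lagging)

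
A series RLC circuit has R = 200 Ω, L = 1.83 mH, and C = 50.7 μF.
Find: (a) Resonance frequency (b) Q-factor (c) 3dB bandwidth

Step 1 — Resonance: ω₀ = 1/√(LC) = 1/√(0.00183·5.07e-05) = 3283 rad/s.
Step 2 — f₀ = ω₀/(2π) = 522.5 Hz.
Step 3 — Series Q: Q = ω₀L/R = 3283·0.00183/200 = 0.03004.
Step 4 — Bandwidth: Δω = ω₀/Q = 1.093e+05 rad/s; BW = Δω/(2π) = 1.739e+04 Hz.

(a) f₀ = 522.5 Hz  (b) Q = 0.03004  (c) BW = 1.739e+04 Hz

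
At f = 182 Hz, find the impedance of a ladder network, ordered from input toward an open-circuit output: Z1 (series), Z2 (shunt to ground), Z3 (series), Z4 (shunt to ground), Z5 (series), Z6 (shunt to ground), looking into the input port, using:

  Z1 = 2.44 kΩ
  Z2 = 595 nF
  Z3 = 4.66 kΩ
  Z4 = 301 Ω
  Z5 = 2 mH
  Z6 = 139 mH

Step 1 — Angular frequency: ω = 2π·f = 2π·182 = 1144 rad/s.
Step 2 — Component impedances:
  Z1: Z = R = 2440 Ω
  Z2: Z = 1/(jωC) = -j/(ω·C) = 0 - j1470 Ω
  Z3: Z = R = 4660 Ω
  Z4: Z = R = 301 Ω
  Z5: Z = jωL = j·1144·0.002 = 0 + j2.287 Ω
  Z6: Z = jωL = j·1144·0.139 = 0 + j159 Ω
Step 3 — Ladder network (open output): work backward from the far end, alternating series and parallel combinations. Z_in = 2863 - j1349 Ω = 3165∠-25.2° Ω.

Z = 2863 - j1349 Ω = 3165∠-25.2° Ω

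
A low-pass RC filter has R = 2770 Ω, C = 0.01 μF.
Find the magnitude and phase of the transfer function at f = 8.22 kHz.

Step 1 — Angular frequency: ω = 2π·8220 = 5.165e+04 rad/s.
Step 2 — Transfer function: H(jω) = 1/(1 + jωRC).
Step 3 — Denominator: 1 + jωRC = 1 + j·5.165e+04·2770·1e-08 = 1 + j1.431.
Step 4 — H = 0.3282 - j0.4696.
Step 5 — Magnitude: |H| = 0.5729 (-4.8 dB); phase: φ = -55.0°.

|H| = 0.5729 (-4.8 dB), φ = -55.0°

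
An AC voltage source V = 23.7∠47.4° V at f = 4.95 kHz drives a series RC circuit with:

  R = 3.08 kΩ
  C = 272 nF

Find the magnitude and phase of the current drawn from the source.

Step 1 — Angular frequency: ω = 2π·f = 2π·4950 = 3.11e+04 rad/s.
Step 2 — Component impedances:
  R: Z = R = 3080 Ω
  C: Z = 1/(jωC) = -j/(ω·C) = 0 - j118.2 Ω
Step 3 — Series combination: Z_total = R + C = 3080 - j118.2 Ω = 3082∠-2.2° Ω.
Step 4 — Source phasor: V = 23.7∠47.4° V = 16.04 + j17.45 V.
Step 5 — Ohm's law: I = V / Z_total = (16.04 + j17.45) / (3080 - j118.2) = 0.004984 + j0.005855 A.
Step 6 — Convert to polar: |I| = 0.007689 A, ∠I = 49.6°.

I = 0.007689∠49.6° A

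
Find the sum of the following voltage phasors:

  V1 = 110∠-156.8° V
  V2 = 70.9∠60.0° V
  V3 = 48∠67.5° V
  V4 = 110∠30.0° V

Step 1 — Convert each phasor to rectangular form:
  V1 = 110·(cos(-156.8°) + j·sin(-156.8°)) = -101.1 - j43.33 V
  V2 = 70.9·(cos(60.0°) + j·sin(60.0°)) = 35.45 + j61.4 V
  V3 = 48·(cos(67.5°) + j·sin(67.5°)) = 18.37 + j44.35 V
  V4 = 110·(cos(30.0°) + j·sin(30.0°)) = 95.26 + j55 V
Step 2 — Sum components: V_total = 47.98 + j117.4 V.
Step 3 — Convert to polar: |V_total| = 126.8 V, ∠V_total = 67.8°.

V_total = 126.8∠67.8° V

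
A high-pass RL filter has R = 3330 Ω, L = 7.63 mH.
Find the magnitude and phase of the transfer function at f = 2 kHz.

Step 1 — Angular frequency: ω = 2π·2000 = 1.257e+04 rad/s.
Step 2 — Transfer function: H(jω) = jωL/(R + jωL).
Step 3 — Numerator jωL = j·95.88; denominator R + jωL = 3330 + j95.88.
Step 4 — H = 0.0008284 + j0.02877.
Step 5 — Magnitude: |H| = 0.02878 (-30.8 dB); phase: φ = 88.4°.

|H| = 0.02878 (-30.8 dB), φ = 88.4°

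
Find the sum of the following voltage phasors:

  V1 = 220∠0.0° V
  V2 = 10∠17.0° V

Step 1 — Convert each phasor to rectangular form:
  V1 = 220·(cos(0.0°) + j·sin(0.0°)) = 220 V
  V2 = 10·(cos(17.0°) + j·sin(17.0°)) = 9.563 + j2.924 V
Step 2 — Sum components: V_total = 229.6 + j2.924 V.
Step 3 — Convert to polar: |V_total| = 229.6 V, ∠V_total = 0.7°.

V_total = 229.6∠0.7° V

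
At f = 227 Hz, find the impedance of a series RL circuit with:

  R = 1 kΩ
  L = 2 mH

Step 1 — Angular frequency: ω = 2π·f = 2π·227 = 1426 rad/s.
Step 2 — Component impedances:
  R: Z = R = 1000 Ω
  L: Z = jωL = j·1426·0.002 = 0 + j2.853 Ω
Step 3 — Series combination: Z_total = R + L = 1000 + j2.853 Ω = 1000∠0.2° Ω.

Z = 1000 + j2.853 Ω = 1000∠0.2° Ω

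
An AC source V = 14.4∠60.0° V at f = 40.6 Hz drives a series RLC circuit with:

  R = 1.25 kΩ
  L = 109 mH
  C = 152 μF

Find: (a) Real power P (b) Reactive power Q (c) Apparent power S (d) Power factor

Step 1 — Angular frequency: ω = 2π·f = 2π·40.6 = 255.1 rad/s.
Step 2 — Component impedances:
  R: Z = R = 1250 Ω
  L: Z = jωL = j·255.1·0.109 = 0 + j27.81 Ω
  C: Z = 1/(jωC) = -j/(ω·C) = 0 - j25.79 Ω
Step 3 — Series combination: Z_total = R + L + C = 1250 + j2.016 Ω = 1250∠0.1° Ω.
Step 4 — Source phasor: V = 14.4∠60.0° V = 7.2 + j12.47 V.
Step 5 — Current: I = V / Z = 0.005776 + j0.009967 A = 0.01152∠59.9° A.
Step 6 — Complex power: S = V·I* = 0.1659 + j0.0002675 VA.
Step 7 — Real power: P = Re(S) = 0.1659 W.
Step 8 — Reactive power: Q = Im(S) = 0.0002675 VAR.
Step 9 — Apparent power: |S| = 0.1659 VA.
Step 10 — Power factor: PF = P/|S| = 1 (lagging).

(a) P = 0.1659 W  (b) Q = 0.0002675 VAR  (c) S = 0.1659 VA  (d) PF = 1 (lagging)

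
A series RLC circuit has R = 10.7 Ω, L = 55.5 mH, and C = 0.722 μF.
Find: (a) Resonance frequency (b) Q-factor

Step 1 — Resonance condition Im(Z)=0 gives ω₀ = 1/√(LC).
Step 2 — ω₀ = 1/√(0.0555·7.22e-07) = 4996 rad/s.
Step 3 — f₀ = ω₀/(2π) = 795.1 Hz.
Step 4 — Series Q: Q = ω₀L/R = 4996·0.0555/10.7 = 25.91.

(a) f₀ = 795.1 Hz  (b) Q = 25.91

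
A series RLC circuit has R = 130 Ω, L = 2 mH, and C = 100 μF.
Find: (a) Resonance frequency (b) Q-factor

Step 1 — Resonance condition Im(Z)=0 gives ω₀ = 1/√(LC).
Step 2 — ω₀ = 1/√(0.002·0.0001) = 2236 rad/s.
Step 3 — f₀ = ω₀/(2π) = 355.9 Hz.
Step 4 — Series Q: Q = ω₀L/R = 2236·0.002/130 = 0.0344.

(a) f₀ = 355.9 Hz  (b) Q = 0.0344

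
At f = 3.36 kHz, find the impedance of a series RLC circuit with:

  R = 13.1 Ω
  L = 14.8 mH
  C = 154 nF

Step 1 — Angular frequency: ω = 2π·f = 2π·3360 = 2.111e+04 rad/s.
Step 2 — Component impedances:
  R: Z = R = 13.1 Ω
  L: Z = jωL = j·2.111e+04·0.0148 = 0 + j312.5 Ω
  C: Z = 1/(jωC) = -j/(ω·C) = 0 - j307.6 Ω
Step 3 — Series combination: Z_total = R + L + C = 13.1 + j4.869 Ω = 13.98∠20.4° Ω.

Z = 13.1 + j4.869 Ω = 13.98∠20.4° Ω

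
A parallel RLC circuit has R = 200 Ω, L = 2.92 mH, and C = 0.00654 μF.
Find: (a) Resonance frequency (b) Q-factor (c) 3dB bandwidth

Step 1 — Resonance: ω₀ = 1/√(LC) = 1/√(0.00292·6.54e-09) = 2.288e+05 rad/s.
Step 2 — f₀ = ω₀/(2π) = 3.642e+04 Hz.
Step 3 — Parallel Q: Q = R/(ω₀L) = 200/(2.288e+05·0.00292) = 0.2993.
Step 4 — Bandwidth: Δω = ω₀/Q = 7.645e+05 rad/s; BW = Δω/(2π) = 1.217e+05 Hz.

(a) f₀ = 3.642e+04 Hz  (b) Q = 0.2993  (c) BW = 1.217e+05 Hz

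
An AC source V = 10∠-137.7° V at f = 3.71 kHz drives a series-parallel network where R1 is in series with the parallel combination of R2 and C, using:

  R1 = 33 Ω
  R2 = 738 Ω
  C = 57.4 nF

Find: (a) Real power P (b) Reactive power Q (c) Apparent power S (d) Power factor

Step 1 — Angular frequency: ω = 2π·f = 2π·3710 = 2.331e+04 rad/s.
Step 2 — Component impedances:
  R1: Z = R = 33 Ω
  R2: Z = R = 738 Ω
  C: Z = 1/(jωC) = -j/(ω·C) = 0 - j747.4 Ω
Step 3 — Parallel branch: R2 || C = 1/(1/R2 + 1/C) = 373.7 - j369 Ω.
Step 4 — Series with R1: Z_total = R1 + (R2 || C) = 406.7 - j369 Ω = 549.1∠-42.2° Ω.
Step 5 — Source phasor: V = 10∠-137.7° V = -7.396 - j6.73 V.
Step 6 — Current: I = V / Z = -0.00174 - j0.01813 A = 0.01821∠-95.5° A.
Step 7 — Complex power: S = V·I* = 0.1349 - j0.1224 VA.
Step 8 — Real power: P = Re(S) = 0.1349 W.
Step 9 — Reactive power: Q = Im(S) = -0.1224 VAR.
Step 10 — Apparent power: |S| = 0.1821 VA.
Step 11 — Power factor: PF = P/|S| = 0.7406 (leading).

(a) P = 0.1349 W  (b) Q = -0.1224 VAR  (c) S = 0.1821 VA  (d) PF = 0.7406 (leading)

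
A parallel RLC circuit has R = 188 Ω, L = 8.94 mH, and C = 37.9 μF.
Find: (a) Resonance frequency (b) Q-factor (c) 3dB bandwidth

Step 1 — Resonance: ω₀ = 1/√(LC) = 1/√(0.00894·3.79e-05) = 1718 rad/s.
Step 2 — f₀ = ω₀/(2π) = 273.4 Hz.
Step 3 — Parallel Q: Q = R/(ω₀L) = 188/(1718·0.00894) = 12.24.
Step 4 — Bandwidth: Δω = ω₀/Q = 140.3 rad/s; BW = Δω/(2π) = 22.34 Hz.

(a) f₀ = 273.4 Hz  (b) Q = 12.24  (c) BW = 22.34 Hz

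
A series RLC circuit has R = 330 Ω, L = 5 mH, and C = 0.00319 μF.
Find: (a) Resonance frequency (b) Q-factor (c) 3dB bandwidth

Step 1 — Resonance condition Im(Z)=0 gives ω₀ = 1/√(LC).
Step 2 — ω₀ = 1/√(0.005·3.19e-09) = 2.504e+05 rad/s.
Step 3 — f₀ = ω₀/(2π) = 3.985e+04 Hz.
Step 4 — Series Q: Q = ω₀L/R = 2.504e+05·0.005/330 = 3.794.
Step 5 — 3dB bandwidth: Δω = ω₀/Q = 6.6e+04 rad/s; BW = Δω/(2π) = 1.05e+04 Hz.

(a) f₀ = 3.985e+04 Hz  (b) Q = 3.794  (c) BW = 1.05e+04 Hz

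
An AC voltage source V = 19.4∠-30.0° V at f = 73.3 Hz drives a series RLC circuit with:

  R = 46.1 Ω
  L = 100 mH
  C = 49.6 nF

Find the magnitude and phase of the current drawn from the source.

Step 1 — Angular frequency: ω = 2π·f = 2π·73.3 = 460.6 rad/s.
Step 2 — Component impedances:
  R: Z = R = 46.1 Ω
  L: Z = jωL = j·460.6·0.1 = 0 + j46.06 Ω
  C: Z = 1/(jωC) = -j/(ω·C) = 0 - j4.378e+04 Ω
Step 3 — Series combination: Z_total = R + L + C = 46.1 - j4.373e+04 Ω = 4.373e+04∠-89.9° Ω.
Step 4 — Source phasor: V = 19.4∠-30.0° V = 16.8 - j9.7 V.
Step 5 — Ohm's law: I = V / Z_total = (16.8 - j9.7) / (46.1 - j4.373e+04) = 0.0002222 + j0.000384 A.
Step 6 — Convert to polar: |I| = 0.0004436 A, ∠I = 59.9°.

I = 0.0004436∠59.9° A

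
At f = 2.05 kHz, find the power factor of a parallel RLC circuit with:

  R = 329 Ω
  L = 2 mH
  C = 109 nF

Step 1 — Angular frequency: ω = 2π·f = 2π·2050 = 1.288e+04 rad/s.
Step 2 — Component impedances:
  R: Z = R = 329 Ω
  L: Z = jωL = j·1.288e+04·0.002 = 0 + j25.76 Ω
  C: Z = 1/(jωC) = -j/(ω·C) = 0 - j712.3 Ω
Step 3 — Parallel combination: 1/Z_total = 1/R + 1/L + 1/C; Z_total = 2.157 + j26.55 Ω = 26.64∠85.4° Ω.
Step 4 — Power factor: PF = cos(φ) = Re(Z)/|Z| = 2.157/26.64 = 0.08097.
Step 5 — Type: Im(Z) = 26.55 ⇒ lagging (phase φ = 85.4°).

PF = 0.08097 (lagging, φ = 85.4°)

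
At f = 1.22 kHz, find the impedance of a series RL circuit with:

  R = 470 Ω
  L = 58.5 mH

Step 1 — Angular frequency: ω = 2π·f = 2π·1220 = 7665 rad/s.
Step 2 — Component impedances:
  R: Z = R = 470 Ω
  L: Z = jωL = j·7665·0.0585 = 0 + j448.4 Ω
Step 3 — Series combination: Z_total = R + L = 470 + j448.4 Ω = 649.6∠43.7° Ω.

Z = 470 + j448.4 Ω = 649.6∠43.7° Ω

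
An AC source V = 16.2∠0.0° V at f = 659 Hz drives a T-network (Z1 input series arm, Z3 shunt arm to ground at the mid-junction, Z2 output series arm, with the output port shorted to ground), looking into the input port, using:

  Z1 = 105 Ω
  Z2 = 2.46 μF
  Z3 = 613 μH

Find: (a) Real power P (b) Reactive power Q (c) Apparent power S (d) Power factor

Step 1 — Angular frequency: ω = 2π·f = 2π·659 = 4141 rad/s.
Step 2 — Component impedances:
  Z1: Z = R = 105 Ω
  Z2: Z = 1/(jωC) = -j/(ω·C) = 0 - j98.17 Ω
  Z3: Z = jωL = j·4141·0.000613 = 0 + j2.538 Ω
Step 3 — With the output port shorted to ground, the output series arm Z2 runs from the junction to ground; the shunt arm Z3 also runs from the junction to ground. They appear in parallel: Z3 || Z2 = 0 + j2.606 Ω.
Step 4 — Series with input arm Z1: Z_in = Z1 + (Z3 || Z2) = 105 + j2.606 Ω = 105∠1.4° Ω.
Step 5 — Source phasor: V = 16.2∠0.0° V = 16.2 V.
Step 6 — Current: I = V / Z = 0.1542 - j0.003826 A = 0.1542∠-1.4° A.
Step 7 — Complex power: S = V·I* = 2.498 + j0.06198 VA.
Step 8 — Real power: P = Re(S) = 2.498 W.
Step 9 — Reactive power: Q = Im(S) = 0.06198 VAR.
Step 10 — Apparent power: |S| = 2.499 VA.
Step 11 — Power factor: PF = P/|S| = 0.9997 (lagging).

(a) P = 2.498 W  (b) Q = 0.06198 VAR  (c) S = 2.499 VA  (d) PF = 0.9997 (lagging)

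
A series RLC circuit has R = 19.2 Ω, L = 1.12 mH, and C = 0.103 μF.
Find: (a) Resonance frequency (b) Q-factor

Step 1 — Resonance condition Im(Z)=0 gives ω₀ = 1/√(LC).
Step 2 — ω₀ = 1/√(0.00112·1.03e-07) = 9.31e+04 rad/s.
Step 3 — f₀ = ω₀/(2π) = 1.482e+04 Hz.
Step 4 — Series Q: Q = ω₀L/R = 9.31e+04·0.00112/19.2 = 5.431.

(a) f₀ = 1.482e+04 Hz  (b) Q = 5.431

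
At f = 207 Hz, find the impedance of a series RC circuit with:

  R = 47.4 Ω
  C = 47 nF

Step 1 — Angular frequency: ω = 2π·f = 2π·207 = 1301 rad/s.
Step 2 — Component impedances:
  R: Z = R = 47.4 Ω
  C: Z = 1/(jωC) = -j/(ω·C) = 0 - j1.636e+04 Ω
Step 3 — Series combination: Z_total = R + C = 47.4 - j1.636e+04 Ω = 1.636e+04∠-89.8° Ω.

Z = 47.4 - j1.636e+04 Ω = 1.636e+04∠-89.8° Ω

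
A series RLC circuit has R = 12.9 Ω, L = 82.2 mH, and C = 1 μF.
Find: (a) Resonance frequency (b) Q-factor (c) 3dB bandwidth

Step 1 — Resonance condition Im(Z)=0 gives ω₀ = 1/√(LC).
Step 2 — ω₀ = 1/√(0.0822·1e-06) = 3488 rad/s.
Step 3 — f₀ = ω₀/(2π) = 555.1 Hz.
Step 4 — Series Q: Q = ω₀L/R = 3488·0.0822/12.9 = 22.23.
Step 5 — 3dB bandwidth: Δω = ω₀/Q = 156.9 rad/s; BW = Δω/(2π) = 24.98 Hz.

(a) f₀ = 555.1 Hz  (b) Q = 22.23  (c) BW = 24.98 Hz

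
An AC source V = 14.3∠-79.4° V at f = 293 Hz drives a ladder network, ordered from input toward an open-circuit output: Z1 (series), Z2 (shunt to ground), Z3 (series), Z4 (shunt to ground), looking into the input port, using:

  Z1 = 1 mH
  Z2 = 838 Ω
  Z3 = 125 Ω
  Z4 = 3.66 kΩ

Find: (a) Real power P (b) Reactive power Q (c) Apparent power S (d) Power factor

Step 1 — Angular frequency: ω = 2π·f = 2π·293 = 1841 rad/s.
Step 2 — Component impedances:
  Z1: Z = jωL = j·1841·0.001 = 0 + j1.841 Ω
  Z2: Z = R = 838 Ω
  Z3: Z = R = 125 Ω
  Z4: Z = R = 3660 Ω
Step 3 — Ladder network (open output): work backward from the far end, alternating series and parallel combinations. Z_in = 686.1 + j1.841 Ω = 686.1∠0.2° Ω.
Step 4 — Source phasor: V = 14.3∠-79.4° V = 2.631 - j14.06 V.
Step 5 — Current: I = V / Z = 0.003779 - j0.0205 A = 0.02084∠-79.6° A.
Step 6 — Complex power: S = V·I* = 0.298 + j0.0007997 VA.
Step 7 — Real power: P = Re(S) = 0.298 W.
Step 8 — Reactive power: Q = Im(S) = 0.0007997 VAR.
Step 9 — Apparent power: |S| = 0.298 VA.
Step 10 — Power factor: PF = P/|S| = 1 (lagging).

(a) P = 0.298 W  (b) Q = 0.0007997 VAR  (c) S = 0.298 VA  (d) PF = 1 (lagging)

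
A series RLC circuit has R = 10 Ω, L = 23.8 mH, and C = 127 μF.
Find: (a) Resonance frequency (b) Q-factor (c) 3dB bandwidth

Step 1 — Resonance: ω₀ = 1/√(LC) = 1/√(0.0238·0.000127) = 575.2 rad/s.
Step 2 — f₀ = ω₀/(2π) = 91.54 Hz.
Step 3 — Series Q: Q = ω₀L/R = 575.2·0.0238/10 = 1.369.
Step 4 — Bandwidth: Δω = ω₀/Q = 420.2 rad/s; BW = Δω/(2π) = 66.87 Hz.

(a) f₀ = 91.54 Hz  (b) Q = 1.369  (c) BW = 66.87 Hz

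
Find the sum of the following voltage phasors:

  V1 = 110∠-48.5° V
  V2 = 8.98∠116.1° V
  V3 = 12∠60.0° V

Step 1 — Convert each phasor to rectangular form:
  V1 = 110·(cos(-48.5°) + j·sin(-48.5°)) = 72.89 - j82.39 V
  V2 = 8.98·(cos(116.1°) + j·sin(116.1°)) = -3.951 + j8.064 V
  V3 = 12·(cos(60.0°) + j·sin(60.0°)) = 6 + j10.39 V
Step 2 — Sum components: V_total = 74.94 - j63.93 V.
Step 3 — Convert to polar: |V_total| = 98.5 V, ∠V_total = -40.5°.

V_total = 98.5∠-40.5° V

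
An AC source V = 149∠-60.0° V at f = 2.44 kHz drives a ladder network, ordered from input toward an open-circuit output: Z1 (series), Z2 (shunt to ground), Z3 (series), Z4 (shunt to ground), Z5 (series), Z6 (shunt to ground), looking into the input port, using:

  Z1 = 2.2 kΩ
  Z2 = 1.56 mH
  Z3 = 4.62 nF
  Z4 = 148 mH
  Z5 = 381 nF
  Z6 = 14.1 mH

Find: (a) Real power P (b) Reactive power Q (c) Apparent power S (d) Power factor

Step 1 — Angular frequency: ω = 2π·f = 2π·2440 = 1.533e+04 rad/s.
Step 2 — Component impedances:
  Z1: Z = R = 2200 Ω
  Z2: Z = jωL = j·1.533e+04·0.00156 = 0 + j23.92 Ω
  Z3: Z = 1/(jωC) = -j/(ω·C) = 0 - j1.412e+04 Ω
  Z4: Z = jωL = j·1.533e+04·0.148 = 0 + j2269 Ω
  Z5: Z = 1/(jωC) = -j/(ω·C) = 0 - j171.2 Ω
  Z6: Z = jωL = j·1.533e+04·0.0141 = 0 + j216.2 Ω
Step 3 — Ladder network (open output): work backward from the far end, alternating series and parallel combinations. Z_in = 2200 + j23.96 Ω = 2200∠0.6° Ω.
Step 4 — Source phasor: V = 149∠-60.0° V = 74.5 - j129 V.
Step 5 — Current: I = V / Z = 0.03322 - j0.05902 A = 0.06772∠-60.6° A.
Step 6 — Complex power: S = V·I* = 10.09 + j0.1099 VA.
Step 7 — Real power: P = Re(S) = 10.09 W.
Step 8 — Reactive power: Q = Im(S) = 0.1099 VAR.
Step 9 — Apparent power: |S| = 10.09 VA.
Step 10 — Power factor: PF = P/|S| = 0.9999 (lagging).

(a) P = 10.09 W  (b) Q = 0.1099 VAR  (c) S = 10.09 VA  (d) PF = 0.9999 (lagging)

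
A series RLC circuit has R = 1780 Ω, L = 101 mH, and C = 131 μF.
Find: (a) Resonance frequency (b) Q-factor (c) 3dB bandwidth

Step 1 — Resonance condition Im(Z)=0 gives ω₀ = 1/√(LC).
Step 2 — ω₀ = 1/√(0.101·0.000131) = 274.9 rad/s.
Step 3 — f₀ = ω₀/(2π) = 43.75 Hz.
Step 4 — Series Q: Q = ω₀L/R = 274.9·0.101/1780 = 0.0156.
Step 5 — 3dB bandwidth: Δω = ω₀/Q = 1.762e+04 rad/s; BW = Δω/(2π) = 2805 Hz.

(a) f₀ = 43.75 Hz  (b) Q = 0.0156  (c) BW = 2805 Hz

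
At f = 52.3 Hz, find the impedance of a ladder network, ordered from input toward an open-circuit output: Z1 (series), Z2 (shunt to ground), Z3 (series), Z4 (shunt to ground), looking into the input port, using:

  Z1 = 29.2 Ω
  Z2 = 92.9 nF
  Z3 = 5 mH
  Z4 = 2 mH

Step 1 — Angular frequency: ω = 2π·f = 2π·52.3 = 328.6 rad/s.
Step 2 — Component impedances:
  Z1: Z = R = 29.2 Ω
  Z2: Z = 1/(jωC) = -j/(ω·C) = 0 - j3.276e+04 Ω
  Z3: Z = jωL = j·328.6·0.005 = 0 + j1.643 Ω
  Z4: Z = jωL = j·328.6·0.002 = 0 + j0.6572 Ω
Step 3 — Ladder network (open output): work backward from the far end, alternating series and parallel combinations. Z_in = 29.2 + j2.3 Ω = 29.29∠4.5° Ω.

Z = 29.2 + j2.3 Ω = 29.29∠4.5° Ω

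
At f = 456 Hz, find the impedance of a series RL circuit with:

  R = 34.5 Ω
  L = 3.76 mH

Step 1 — Angular frequency: ω = 2π·f = 2π·456 = 2865 rad/s.
Step 2 — Component impedances:
  R: Z = R = 34.5 Ω
  L: Z = jωL = j·2865·0.00376 = 0 + j10.77 Ω
Step 3 — Series combination: Z_total = R + L = 34.5 + j10.77 Ω = 36.14∠17.3° Ω.

Z = 34.5 + j10.77 Ω = 36.14∠17.3° Ω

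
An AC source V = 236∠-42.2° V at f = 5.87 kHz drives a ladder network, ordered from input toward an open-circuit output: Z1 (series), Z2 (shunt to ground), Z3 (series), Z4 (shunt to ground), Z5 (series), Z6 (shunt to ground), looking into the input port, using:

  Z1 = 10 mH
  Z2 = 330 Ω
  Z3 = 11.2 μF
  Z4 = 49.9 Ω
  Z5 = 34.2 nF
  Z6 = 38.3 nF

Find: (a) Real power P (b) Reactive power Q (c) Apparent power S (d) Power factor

Step 1 — Angular frequency: ω = 2π·f = 2π·5870 = 3.688e+04 rad/s.
Step 2 — Component impedances:
  Z1: Z = jωL = j·3.688e+04·0.01 = 0 + j368.8 Ω
  Z2: Z = R = 330 Ω
  Z3: Z = 1/(jωC) = -j/(ω·C) = 0 - j2.421 Ω
  Z4: Z = R = 49.9 Ω
  Z5: Z = 1/(jωC) = -j/(ω·C) = 0 - j792.8 Ω
  Z6: Z = 1/(jωC) = -j/(ω·C) = 0 - j707.9 Ω
Step 3 — Ladder network (open output): work backward from the far end, alternating series and parallel combinations. Z_in = 43.34 + j365.7 Ω = 368.3∠83.2° Ω.
Step 4 — Source phasor: V = 236∠-42.2° V = 174.8 - j158.5 V.
Step 5 — Current: I = V / Z = -0.3716 - j0.522 A = 0.6408∠-125.4° A.
Step 6 — Complex power: S = V·I* = 17.79 + j150.2 VA.
Step 7 — Real power: P = Re(S) = 17.79 W.
Step 8 — Reactive power: Q = Im(S) = 150.2 VAR.
Step 9 — Apparent power: |S| = 151.2 VA.
Step 10 — Power factor: PF = P/|S| = 0.1177 (lagging).

(a) P = 17.79 W  (b) Q = 150.2 VAR  (c) S = 151.2 VA  (d) PF = 0.1177 (lagging)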